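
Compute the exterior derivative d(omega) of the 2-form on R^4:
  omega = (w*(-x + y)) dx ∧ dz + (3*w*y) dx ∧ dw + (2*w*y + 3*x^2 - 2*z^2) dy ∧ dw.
d(omega) = (-w) dx ∧ dy ∧ dz + (-x + y) dx ∧ dz ∧ dw + (-3*w + 6*x) dx ∧ dy ∧ dw + (4*z) dy ∧ dz ∧ dw

For a 2-form omega = sum_{i<j} g_{ij} dx_i ∧ dx_j, the exterior derivative is
  d(omega) = sum_{i<j} d(g_{ij}) ∧ dx_i ∧ dx_j = sum_{i<j, k} (∂g_{ij}/∂x_k) dx_k ∧ dx_i ∧ dx_j.
Expand each term, using dx_k ∧ dx_i ∧ dx_j = sgn(permutation) dx_{(a)} ∧ dx_{(b)} ∧ dx_{(c)} with (a < b < c) sorted:
  d(w*(-x + y)) includes (∂/∂y)(w*(-x + y)) dy = (w) dy, which multiplied by dx ∧ dz gives (-w) dx ∧ dy ∧ dz
  d(w*(-x + y)) includes (∂/∂w)(w*(-x + y)) dw = (-x + y) dw, which multiplied by dx ∧ dz gives (-x + y) dx ∧ dz ∧ dw
  d(3*w*y) includes (∂/∂y)(3*w*y) dy = (3*w) dy, which multiplied by dx ∧ dw gives (-3*w) dx ∧ dy ∧ dw
  d(2*w*y + 3*x^2 - 2*z^2) includes (∂/∂x)(2*w*y + 3*x^2 - 2*z^2) dx = (6*x) dx, which multiplied by dy ∧ dw gives (6*x) dx ∧ dy ∧ dw
  d(2*w*y + 3*x^2 - 2*z^2) includes (∂/∂z)(2*w*y + 3*x^2 - 2*z^2) dz = (-4*z) dz, which multiplied by dy ∧ dw gives (4*z) dy ∧ dz ∧ dw
Collecting like 3-forms: d(omega) = (-w) dx ∧ dy ∧ dz + (-x + y) dx ∧ dz ∧ dw + (-3*w + 6*x) dx ∧ dy ∧ dw + (4*z) dy ∧ dz ∧ dw.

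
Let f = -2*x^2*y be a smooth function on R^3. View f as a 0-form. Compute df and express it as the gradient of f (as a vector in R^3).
df = (-4*x*y) dx + (-2*x^2) dy + (0) dz; grad f = (-4*x*y, -2*x^2, 0)

For a 0-form f, d f = (∂f/∂x) dx + (∂f/∂y) dy + (∂f/∂z) dz. The components of the vector representation are exactly the entries of grad f in Cartesian coordinates:
  ∂f/∂x = -4*x*y
  ∂f/∂y = -2*x^2
  ∂f/∂z = 0.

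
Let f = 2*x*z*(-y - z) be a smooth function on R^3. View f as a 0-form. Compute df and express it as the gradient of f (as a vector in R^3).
df = (2*z*(-y - z)) dx + (-2*x*z) dy + (2*x*(-y - 2*z)) dz; grad f = (2*z*(-y - z), -2*x*z, 2*x*(-y - 2*z))

For a 0-form f, d f = (∂f/∂x) dx + (∂f/∂y) dy + (∂f/∂z) dz. The components of the vector representation are exactly the entries of grad f in Cartesian coordinates:
  ∂f/∂x = 2*z*(-y - z)
  ∂f/∂y = -2*x*z
  ∂f/∂z = 2*x*(-y - 2*z).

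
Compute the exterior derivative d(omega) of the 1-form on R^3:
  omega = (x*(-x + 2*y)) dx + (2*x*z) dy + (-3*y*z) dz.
d(omega) = (-2*x + 2*z) dx ∧ dy + (-2*x - 3*z) dy ∧ dz

For a 1-form omega = sum_i f_i dx_i, the exterior derivative is
  d(omega) = sum_{i < j} (∂f_j/∂x_i - ∂f_i/∂x_j) dx_i ∧ dx_j.
  coefficient of dx ∧ dy: ∂f_2/∂x - ∂f_1/∂y = ∂(2*x*z)/∂x - ∂(x*(-x + 2*y))/∂y = -2*x + 2*z
  coefficient of dy ∧ dz: ∂f_3/∂y - ∂f_2/∂z = ∂(-3*y*z)/∂y - ∂(2*x*z)/∂z = -2*x - 3*z
Assembling: d(omega) = (-2*x + 2*z) dx ∧ dy + (-2*x - 3*z) dy ∧ dz.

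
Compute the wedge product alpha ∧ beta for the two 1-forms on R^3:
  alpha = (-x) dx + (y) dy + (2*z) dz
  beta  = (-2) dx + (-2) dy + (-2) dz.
alpha ∧ beta = (2*x + 2*y) dx ∧ dy + (2*x + 4*z) dx ∧ dz + (-2*y + 4*z) dy ∧ dz

Distribute the wedge, using dx_i ∧ dx_j = -dx_j ∧ dx_i and dx_i ∧ dx_i = 0. For each pair (i, j) with i < j, the coefficient of dx_i ∧ dx_j in alpha ∧ beta is (alpha_i * beta_j - alpha_j * beta_i). Collecting: alpha ∧ beta = (2*x + 2*y) dx ∧ dy + (2*x + 4*z) dx ∧ dz + (-2*y + 4*z) dy ∧ dz.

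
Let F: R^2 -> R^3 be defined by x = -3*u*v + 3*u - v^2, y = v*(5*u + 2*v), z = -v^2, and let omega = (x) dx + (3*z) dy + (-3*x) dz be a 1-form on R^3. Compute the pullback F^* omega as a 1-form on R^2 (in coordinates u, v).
F^* omega = (9*u*v^2 - 18*u*v + 9*u - 12*v^3 - 3*v^2) du + (9*u^2*v - 9*u^2 - 24*u*v^2 + 12*u*v - 16*v^3) dv

Using F^*(f dg) = (f ∘ F) d(g ∘ F), substitute each coordinate x_i by F_i(u, v) in f_i, and replace dx_i by d F_i = (∂F_i/∂u) du + (∂F_i/∂v) dv.
  For the x component: f_1(F) = -3*u*v + 3*u - v^2; d F_1 = (3 - 3*v) du + (-3*u - 2*v) dv
  For the y component: f_2(F) = -3*v^2; d F_2 = (5*v) du + (5*u + 4*v) dv
  For the z component: f_3(F) = 9*u*v - 9*u + 3*v^2; d F_3 = (0) du + (-2*v) dv
Combining and collecting du, dv coefficients:
  coeff of du: 9*u*v^2 - 18*u*v + 9*u - 12*v^3 - 3*v^2
  coeff of dv: 9*u^2*v - 9*u^2 - 24*u*v^2 + 12*u*v - 16*v^3
F^* omega = (9*u*v^2 - 18*u*v + 9*u - 12*v^3 - 3*v^2) du + (9*u^2*v - 9*u^2 - 24*u*v^2 + 12*u*v - 16*v^3) dv.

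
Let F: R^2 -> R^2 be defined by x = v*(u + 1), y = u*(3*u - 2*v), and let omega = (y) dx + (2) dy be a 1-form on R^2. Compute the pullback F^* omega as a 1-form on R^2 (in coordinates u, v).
F^* omega = (3*u^2*v - 2*u*v^2 + 12*u - 4*v) du + (u*(3*u^2 - 2*u*v + 3*u - 2*v - 4)) dv

Using F^*(f dg) = (f ∘ F) d(g ∘ F), substitute each coordinate x_i by F_i(u, v) in f_i, and replace dx_i by d F_i = (∂F_i/∂u) du + (∂F_i/∂v) dv.
  For the x component: f_1(F) = u*(3*u - 2*v); d F_1 = (v) du + (u + 1) dv
  For the y component: f_2(F) = 2; d F_2 = (6*u - 2*v) du + (-2*u) dv
Combining and collecting du, dv coefficients:
  coeff of du: 3*u^2*v - 2*u*v^2 + 12*u - 4*v
  coeff of dv: u*(3*u^2 - 2*u*v + 3*u - 2*v - 4)
F^* omega = (3*u^2*v - 2*u*v^2 + 12*u - 4*v) du + (u*(3*u^2 - 2*u*v + 3*u - 2*v - 4)) dv.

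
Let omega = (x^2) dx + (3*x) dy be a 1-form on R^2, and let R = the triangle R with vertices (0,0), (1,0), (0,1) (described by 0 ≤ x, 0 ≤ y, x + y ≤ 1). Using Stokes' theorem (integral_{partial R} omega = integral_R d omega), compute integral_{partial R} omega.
integral_(partial R) omega = 3/2

Stokes: integral_partial_R omega = integral_R d omega with d omega = (∂Q/∂x - ∂P/∂y) dx ∧ dy.
  ∂Q/∂x = 3
  ∂P/∂y = 0
  integrand = ∂Q/∂x - ∂P/∂y = 3.
Integrating over R: integral_0^1 integral_0^{1-x} (3) dy dx = 3/2.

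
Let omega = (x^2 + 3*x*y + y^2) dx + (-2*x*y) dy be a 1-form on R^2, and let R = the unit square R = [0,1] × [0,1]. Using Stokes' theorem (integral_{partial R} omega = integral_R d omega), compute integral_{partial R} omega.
integral_(partial R) omega = -7/2

Stokes: integral_partial_R omega = integral_R d omega with d omega = (∂Q/∂x - ∂P/∂y) dx ∧ dy.
  ∂Q/∂x = -2*y
  ∂P/∂y = 3*x + 2*y
  integrand = ∂Q/∂x - ∂P/∂y = -3*x - 4*y.
Integrating over R: integral_0^1 integral_0^1 (-3*x - 4*y) dx dy = -7/2.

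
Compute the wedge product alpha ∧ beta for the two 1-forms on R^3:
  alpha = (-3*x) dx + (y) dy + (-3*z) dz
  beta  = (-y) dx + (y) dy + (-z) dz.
alpha ∧ beta = (y*(-3*x + y)) dx ∧ dy + (3*z*(x - y)) dx ∧ dz + (2*y*z) dy ∧ dz

Distribute the wedge, using dx_i ∧ dx_j = -dx_j ∧ dx_i and dx_i ∧ dx_i = 0. For each pair (i, j) with i < j, the coefficient of dx_i ∧ dx_j in alpha ∧ beta is (alpha_i * beta_j - alpha_j * beta_i). Collecting: alpha ∧ beta = (y*(-3*x + y)) dx ∧ dy + (3*z*(x - y)) dx ∧ dz + (2*y*z) dy ∧ dz.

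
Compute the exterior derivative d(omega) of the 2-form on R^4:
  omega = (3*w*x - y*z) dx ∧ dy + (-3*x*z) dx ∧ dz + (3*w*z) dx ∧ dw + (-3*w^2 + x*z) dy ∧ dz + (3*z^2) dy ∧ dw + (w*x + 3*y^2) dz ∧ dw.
d(omega) = (-y + z) dx ∧ dy ∧ dz + (3*x) dx ∧ dy ∧ dw + (-2*w) dx ∧ dz ∧ dw + (-6*w + 6*y - 6*z) dy ∧ dz ∧ dw

For a 2-form omega = sum_{i<j} g_{ij} dx_i ∧ dx_j, the exterior derivative is
  d(omega) = sum_{i<j} d(g_{ij}) ∧ dx_i ∧ dx_j = sum_{i<j, k} (∂g_{ij}/∂x_k) dx_k ∧ dx_i ∧ dx_j.
Expand each term, using dx_k ∧ dx_i ∧ dx_j = sgn(permutation) dx_{(a)} ∧ dx_{(b)} ∧ dx_{(c)} with (a < b < c) sorted:
  d(3*w*x - y*z) includes (∂/∂z)(3*w*x - y*z) dz = (-y) dz, which multiplied by dx ∧ dy gives (-y) dx ∧ dy ∧ dz
  d(3*w*x - y*z) includes (∂/∂w)(3*w*x - y*z) dw = (3*x) dw, which multiplied by dx ∧ dy gives (3*x) dx ∧ dy ∧ dw
  d(3*w*z) includes (∂/∂z)(3*w*z) dz = (3*w) dz, which multiplied by dx ∧ dw gives (-3*w) dx ∧ dz ∧ dw
  d(-3*w^2 + x*z) includes (∂/∂x)(-3*w^2 + x*z) dx = (z) dx, which multiplied by dy ∧ dz gives (z) dx ∧ dy ∧ dz
  d(-3*w^2 + x*z) includes (∂/∂w)(-3*w^2 + x*z) dw = (-6*w) dw, which multiplied by dy ∧ dz gives (-6*w) dy ∧ dz ∧ dw
  d(3*z^2) includes (∂/∂z)(3*z^2) dz = (6*z) dz, which multiplied by dy ∧ dw gives (-6*z) dy ∧ dz ∧ dw
  d(w*x + 3*y^2) includes (∂/∂x)(w*x + 3*y^2) dx = (w) dx, which multiplied by dz ∧ dw gives (w) dx ∧ dz ∧ dw
  d(w*x + 3*y^2) includes (∂/∂y)(w*x + 3*y^2) dy = (6*y) dy, which multiplied by dz ∧ dw gives (6*y) dy ∧ dz ∧ dw
Collecting like 3-forms: d(omega) = (-y + z) dx ∧ dy ∧ dz + (3*x) dx ∧ dy ∧ dw + (-2*w) dx ∧ dz ∧ dw + (-6*w + 6*y - 6*z) dy ∧ dz ∧ dw.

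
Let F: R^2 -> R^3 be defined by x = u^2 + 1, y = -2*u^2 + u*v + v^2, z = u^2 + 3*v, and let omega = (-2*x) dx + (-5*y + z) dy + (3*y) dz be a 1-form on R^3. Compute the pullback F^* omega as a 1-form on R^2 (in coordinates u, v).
F^* omega = (-60*u^3 + 37*u^2*v + 21*u*v^2 - 12*u*v - 4*u - 5*v^3 + 3*v^2) du + (11*u^3 + 17*u^2*v - 18*u^2 - 15*u*v^2 + 12*u*v - 10*v^3 + 15*v^2) dv

Using F^*(f dg) = (f ∘ F) d(g ∘ F), substitute each coordinate x_i by F_i(u, v) in f_i, and replace dx_i by d F_i = (∂F_i/∂u) du + (∂F_i/∂v) dv.
  For the x component: f_1(F) = -2*u^2 - 2; d F_1 = (2*u) du + (0) dv
  For the y component: f_2(F) = 11*u^2 - 5*u*v - 5*v^2 + 3*v; d F_2 = (-4*u + v) du + (u + 2*v) dv
  For the z component: f_3(F) = -6*u^2 + 3*u*v + 3*v^2; d F_3 = (2*u) du + (3) dv
Combining and collecting du, dv coefficients:
  coeff of du: -60*u^3 + 37*u^2*v + 21*u*v^2 - 12*u*v - 4*u - 5*v^3 + 3*v^2
  coeff of dv: 11*u^3 + 17*u^2*v - 18*u^2 - 15*u*v^2 + 12*u*v - 10*v^3 + 15*v^2
F^* omega = (-60*u^3 + 37*u^2*v + 21*u*v^2 - 12*u*v - 4*u - 5*v^3 + 3*v^2) du + (11*u^3 + 17*u^2*v - 18*u^2 - 15*u*v^2 + 12*u*v - 10*v^3 + 15*v^2) dv.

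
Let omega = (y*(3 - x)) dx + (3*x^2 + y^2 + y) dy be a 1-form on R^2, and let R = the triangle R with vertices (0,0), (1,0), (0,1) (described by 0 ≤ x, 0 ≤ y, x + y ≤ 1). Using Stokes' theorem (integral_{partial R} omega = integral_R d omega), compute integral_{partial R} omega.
integral_(partial R) omega = -1/3

Stokes: integral_partial_R omega = integral_R d omega with d omega = (∂Q/∂x - ∂P/∂y) dx ∧ dy.
  ∂Q/∂x = 6*x
  ∂P/∂y = 3 - x
  integrand = ∂Q/∂x - ∂P/∂y = 7*x - 3.
Integrating over R: integral_0^1 integral_0^{1-x} (7*x - 3) dy dx = -1/3.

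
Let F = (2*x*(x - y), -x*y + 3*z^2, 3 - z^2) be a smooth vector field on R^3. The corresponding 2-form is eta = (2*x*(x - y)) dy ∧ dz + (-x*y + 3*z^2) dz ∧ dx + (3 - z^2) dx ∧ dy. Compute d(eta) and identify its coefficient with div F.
d(eta) = (3*x - 2*y - 2*z) dx ∧ dy ∧ dz; div F = 3*x - 2*y - 2*z

For a 2-form in R^3 of the form above, applying d gives a 3-form with coefficient ∂P/∂x + ∂Q/∂y + ∂R/∂z:
  ∂P/∂x = 4*x - 2*y
  ∂Q/∂y = -x
  ∂R/∂z = -2*z
Sum = 3*x - 2*y - 2*z, which is exactly div F.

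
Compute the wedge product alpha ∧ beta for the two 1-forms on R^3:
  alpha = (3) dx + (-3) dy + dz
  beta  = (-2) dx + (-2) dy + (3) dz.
alpha ∧ beta = (-12) dx ∧ dy + (11) dx ∧ dz + (-7) dy ∧ dz

Distribute the wedge, using dx_i ∧ dx_j = -dx_j ∧ dx_i and dx_i ∧ dx_i = 0. For each pair (i, j) with i < j, the coefficient of dx_i ∧ dx_j in alpha ∧ beta is (alpha_i * beta_j - alpha_j * beta_i). Collecting: alpha ∧ beta = (-12) dx ∧ dy + (11) dx ∧ dz + (-7) dy ∧ dz.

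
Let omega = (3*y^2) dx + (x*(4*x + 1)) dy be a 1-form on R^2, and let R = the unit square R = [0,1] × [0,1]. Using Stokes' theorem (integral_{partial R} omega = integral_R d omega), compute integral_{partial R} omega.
integral_(partial R) omega = 2

Stokes: integral_partial_R omega = integral_R d omega with d omega = (∂Q/∂x - ∂P/∂y) dx ∧ dy.
  ∂Q/∂x = 8*x + 1
  ∂P/∂y = 6*y
  integrand = ∂Q/∂x - ∂P/∂y = 8*x - 6*y + 1.
Integrating over R: integral_0^1 integral_0^1 (8*x - 6*y + 1) dx dy = 2.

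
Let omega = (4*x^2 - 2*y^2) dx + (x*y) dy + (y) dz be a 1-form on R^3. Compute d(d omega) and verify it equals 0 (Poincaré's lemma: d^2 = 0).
d(d omega) = 0

Step 1: d omega = sum_{i<j} (∂f_j/∂x_i - ∂f_i/∂x_j) dx_i ∧ dx_j:
  coeff of dx ∧ dy: 5*y
  coeff of dx ∧ dz: 0
  coeff of dy ∧ dz: 1
Step 2: Apply d again to each 2-form coefficient. The only possible 3-form in R^3 is dx ∧ dy ∧ dz, with coefficient
  ∂(coeff of dy∧dz)/∂x - ∂(coeff of dx∧dz)/∂y + ∂(coeff of dx∧dy)/∂z
  = ∂/∂x (1) - ∂/∂y (0) + ∂/∂z (5*y).
Each of these terms simplifies to sums of mixed partials that cancel in pairs. The result is 0 (by equality of mixed partials for smooth functions — Schwarz / Clairaut).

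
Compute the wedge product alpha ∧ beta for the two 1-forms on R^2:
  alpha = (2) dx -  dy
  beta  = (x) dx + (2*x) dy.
alpha ∧ beta = (5*x) dx ∧ dy

Distribute the wedge, using dx_i ∧ dx_j = -dx_j ∧ dx_i and dx_i ∧ dx_i = 0. For each pair (i, j) with i < j, the coefficient of dx_i ∧ dx_j in alpha ∧ beta is (alpha_i * beta_j - alpha_j * beta_i). Collecting: alpha ∧ beta = (5*x) dx ∧ dy.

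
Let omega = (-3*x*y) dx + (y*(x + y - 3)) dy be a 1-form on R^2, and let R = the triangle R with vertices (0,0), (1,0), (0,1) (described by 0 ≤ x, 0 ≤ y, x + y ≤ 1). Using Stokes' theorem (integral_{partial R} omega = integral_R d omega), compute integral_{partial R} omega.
integral_(partial R) omega = 2/3

Stokes: integral_partial_R omega = integral_R d omega with d omega = (∂Q/∂x - ∂P/∂y) dx ∧ dy.
  ∂Q/∂x = y
  ∂P/∂y = -3*x
  integrand = ∂Q/∂x - ∂P/∂y = 3*x + y.
Integrating over R: integral_0^1 integral_0^{1-x} (3*x + y) dy dx = 2/3.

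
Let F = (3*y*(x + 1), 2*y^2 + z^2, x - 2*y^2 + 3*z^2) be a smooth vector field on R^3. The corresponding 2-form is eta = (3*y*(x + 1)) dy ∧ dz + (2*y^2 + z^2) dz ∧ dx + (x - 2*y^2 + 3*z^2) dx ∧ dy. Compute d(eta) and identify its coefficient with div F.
d(eta) = (7*y + 6*z) dx ∧ dy ∧ dz; div F = 7*y + 6*z

For a 2-form in R^3 of the form above, applying d gives a 3-form with coefficient ∂P/∂x + ∂Q/∂y + ∂R/∂z:
  ∂P/∂x = 3*y
  ∂Q/∂y = 4*y
  ∂R/∂z = 6*z
Sum = 7*y + 6*z, which is exactly div F.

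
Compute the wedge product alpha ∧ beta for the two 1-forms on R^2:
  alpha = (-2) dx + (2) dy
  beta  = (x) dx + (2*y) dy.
alpha ∧ beta = (-2*x - 4*y) dx ∧ dy

Distribute the wedge, using dx_i ∧ dx_j = -dx_j ∧ dx_i and dx_i ∧ dx_i = 0. For each pair (i, j) with i < j, the coefficient of dx_i ∧ dx_j in alpha ∧ beta is (alpha_i * beta_j - alpha_j * beta_i). Collecting: alpha ∧ beta = (-2*x - 4*y) dx ∧ dy.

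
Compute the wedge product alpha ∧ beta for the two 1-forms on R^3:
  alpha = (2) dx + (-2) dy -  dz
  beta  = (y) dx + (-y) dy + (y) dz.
alpha ∧ beta = (3*y) dx ∧ dz + (-3*y) dy ∧ dz

Distribute the wedge, using dx_i ∧ dx_j = -dx_j ∧ dx_i and dx_i ∧ dx_i = 0. For each pair (i, j) with i < j, the coefficient of dx_i ∧ dx_j in alpha ∧ beta is (alpha_i * beta_j - alpha_j * beta_i). Collecting: alpha ∧ beta = (3*y) dx ∧ dz + (-3*y) dy ∧ dz.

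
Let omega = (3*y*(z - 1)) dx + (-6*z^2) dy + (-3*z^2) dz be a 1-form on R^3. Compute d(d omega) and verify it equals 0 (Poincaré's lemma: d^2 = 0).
d(d omega) = 0

Step 1: d omega = sum_{i<j} (∂f_j/∂x_i - ∂f_i/∂x_j) dx_i ∧ dx_j:
  coeff of dx ∧ dy: 3 - 3*z
  coeff of dx ∧ dz: -3*y
  coeff of dy ∧ dz: 12*z
Step 2: Apply d again to each 2-form coefficient. The only possible 3-form in R^3 is dx ∧ dy ∧ dz, with coefficient
  ∂(coeff of dy∧dz)/∂x - ∂(coeff of dx∧dz)/∂y + ∂(coeff of dx∧dy)/∂z
  = ∂/∂x (12*z) - ∂/∂y (-3*y) + ∂/∂z (3 - 3*z).
Each of these terms simplifies to sums of mixed partials that cancel in pairs. The result is 0 (by equality of mixed partials for smooth functions — Schwarz / Clairaut).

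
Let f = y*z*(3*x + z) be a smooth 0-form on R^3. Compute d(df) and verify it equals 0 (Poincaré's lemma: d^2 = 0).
d(df) = 0

Step 1: df = sum_i (∂f/∂x_i) dx_i = (3*y*z) dx + (z*(3*x + z)) dy + (y*(3*x + 2*z)) dz.
Step 2: Apply d again. Using the 1-form formula, the coefficient of dx ∧ dy in d(df) is ∂^2 f/∂x ∂y - ∂^2 f/∂y ∂x = (3*z) - (3*z) = 0 (equality of mixed partials for smooth f).
Similarly for dx ∧ dz and dy ∧ dz — all coefficients vanish. So d(df) = 0.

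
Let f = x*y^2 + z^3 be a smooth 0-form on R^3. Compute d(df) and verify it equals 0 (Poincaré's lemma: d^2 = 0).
d(df) = 0

Step 1: df = sum_i (∂f/∂x_i) dx_i = (y^2) dx + (2*x*y) dy + (3*z^2) dz.
Step 2: Apply d again. Using the 1-form formula, the coefficient of dx ∧ dy in d(df) is ∂^2 f/∂x ∂y - ∂^2 f/∂y ∂x = (2*y) - (2*y) = 0 (equality of mixed partials for smooth f).
Similarly for dx ∧ dz and dy ∧ dz — all coefficients vanish. So d(df) = 0.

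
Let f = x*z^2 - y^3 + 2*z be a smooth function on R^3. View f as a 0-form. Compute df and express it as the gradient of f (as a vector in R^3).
df = (z^2) dx + (-3*y^2) dy + (2*x*z + 2) dz; grad f = (z^2, -3*y^2, 2*x*z + 2)

For a 0-form f, d f = (∂f/∂x) dx + (∂f/∂y) dy + (∂f/∂z) dz. The components of the vector representation are exactly the entries of grad f in Cartesian coordinates:
  ∂f/∂x = z^2
  ∂f/∂y = -3*y^2
  ∂f/∂z = 2*x*z + 2.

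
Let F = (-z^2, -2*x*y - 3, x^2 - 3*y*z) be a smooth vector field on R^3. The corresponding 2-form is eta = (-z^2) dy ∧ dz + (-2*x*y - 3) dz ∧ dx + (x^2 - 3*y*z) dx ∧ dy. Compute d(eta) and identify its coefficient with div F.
d(eta) = (-2*x - 3*y) dx ∧ dy ∧ dz; div F = -2*x - 3*y

For a 2-form in R^3 of the form above, applying d gives a 3-form with coefficient ∂P/∂x + ∂Q/∂y + ∂R/∂z:
  ∂P/∂x = 0
  ∂Q/∂y = -2*x
  ∂R/∂z = -3*y
Sum = -2*x - 3*y, which is exactly div F.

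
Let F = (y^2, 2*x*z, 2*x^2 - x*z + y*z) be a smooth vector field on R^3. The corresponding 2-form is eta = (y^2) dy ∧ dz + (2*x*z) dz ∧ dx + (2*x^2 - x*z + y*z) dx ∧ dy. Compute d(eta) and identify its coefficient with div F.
d(eta) = (-x + y) dx ∧ dy ∧ dz; div F = -x + y

For a 2-form in R^3 of the form above, applying d gives a 3-form with coefficient ∂P/∂x + ∂Q/∂y + ∂R/∂z:
  ∂P/∂x = 0
  ∂Q/∂y = 0
  ∂R/∂z = -x + y
Sum = -x + y, which is exactly div F.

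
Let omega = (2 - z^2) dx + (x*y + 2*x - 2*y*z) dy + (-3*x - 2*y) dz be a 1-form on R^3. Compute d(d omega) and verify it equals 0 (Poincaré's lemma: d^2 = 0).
d(d omega) = 0

Step 1: d omega = sum_{i<j} (∂f_j/∂x_i - ∂f_i/∂x_j) dx_i ∧ dx_j:
  coeff of dx ∧ dy: y + 2
  coeff of dx ∧ dz: 2*z - 3
  coeff of dy ∧ dz: 2*y - 2
Step 2: Apply d again to each 2-form coefficient. The only possible 3-form in R^3 is dx ∧ dy ∧ dz, with coefficient
  ∂(coeff of dy∧dz)/∂x - ∂(coeff of dx∧dz)/∂y + ∂(coeff of dx∧dy)/∂z
  = ∂/∂x (2*y - 2) - ∂/∂y (2*z - 3) + ∂/∂z (y + 2).
Each of these terms simplifies to sums of mixed partials that cancel in pairs. The result is 0 (by equality of mixed partials for smooth functions — Schwarz / Clairaut).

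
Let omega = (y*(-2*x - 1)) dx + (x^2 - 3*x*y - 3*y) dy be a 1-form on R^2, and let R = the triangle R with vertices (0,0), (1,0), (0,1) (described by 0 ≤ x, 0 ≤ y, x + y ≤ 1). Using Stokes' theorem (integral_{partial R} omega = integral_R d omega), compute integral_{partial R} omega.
integral_(partial R) omega = 2/3

Stokes: integral_partial_R omega = integral_R d omega with d omega = (∂Q/∂x - ∂P/∂y) dx ∧ dy.
  ∂Q/∂x = 2*x - 3*y
  ∂P/∂y = -2*x - 1
  integrand = ∂Q/∂x - ∂P/∂y = 4*x - 3*y + 1.
Integrating over R: integral_0^1 integral_0^{1-x} (4*x - 3*y + 1) dy dx = 2/3.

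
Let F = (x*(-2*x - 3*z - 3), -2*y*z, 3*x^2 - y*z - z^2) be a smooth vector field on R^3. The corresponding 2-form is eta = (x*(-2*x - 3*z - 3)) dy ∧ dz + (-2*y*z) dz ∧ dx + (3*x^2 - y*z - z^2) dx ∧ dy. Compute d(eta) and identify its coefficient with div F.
d(eta) = (-4*x - y - 7*z - 3) dx ∧ dy ∧ dz; div F = -4*x - y - 7*z - 3

For a 2-form in R^3 of the form above, applying d gives a 3-form with coefficient ∂P/∂x + ∂Q/∂y + ∂R/∂z:
  ∂P/∂x = -4*x - 3*z - 3
  ∂Q/∂y = -2*z
  ∂R/∂z = -y - 2*z
Sum = -4*x - y - 7*z - 3, which is exactly div F.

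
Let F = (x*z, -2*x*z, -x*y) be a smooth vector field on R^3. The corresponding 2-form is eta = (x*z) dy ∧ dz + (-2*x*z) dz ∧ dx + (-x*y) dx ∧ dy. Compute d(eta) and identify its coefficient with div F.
d(eta) = (z) dx ∧ dy ∧ dz; div F = z

For a 2-form in R^3 of the form above, applying d gives a 3-form with coefficient ∂P/∂x + ∂Q/∂y + ∂R/∂z:
  ∂P/∂x = z
  ∂Q/∂y = 0
  ∂R/∂z = 0
Sum = z, which is exactly div F.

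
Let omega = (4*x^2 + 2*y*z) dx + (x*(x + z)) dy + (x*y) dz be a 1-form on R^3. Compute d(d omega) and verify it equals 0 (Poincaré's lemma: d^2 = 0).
d(d omega) = 0

Step 1: d omega = sum_{i<j} (∂f_j/∂x_i - ∂f_i/∂x_j) dx_i ∧ dx_j:
  coeff of dx ∧ dy: 2*x - z
  coeff of dx ∧ dz: -y
  coeff of dy ∧ dz: 0
Step 2: Apply d again to each 2-form coefficient. The only possible 3-form in R^3 is dx ∧ dy ∧ dz, with coefficient
  ∂(coeff of dy∧dz)/∂x - ∂(coeff of dx∧dz)/∂y + ∂(coeff of dx∧dy)/∂z
  = ∂/∂x (0) - ∂/∂y (-y) + ∂/∂z (2*x - z).
Each of these terms simplifies to sums of mixed partials that cancel in pairs. The result is 0 (by equality of mixed partials for smooth functions — Schwarz / Clairaut).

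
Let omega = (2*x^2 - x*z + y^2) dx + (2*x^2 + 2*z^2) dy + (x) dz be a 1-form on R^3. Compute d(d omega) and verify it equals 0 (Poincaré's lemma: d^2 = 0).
d(d omega) = 0

Step 1: d omega = sum_{i<j} (∂f_j/∂x_i - ∂f_i/∂x_j) dx_i ∧ dx_j:
  coeff of dx ∧ dy: 4*x - 2*y
  coeff of dx ∧ dz: x + 1
  coeff of dy ∧ dz: -4*z
Step 2: Apply d again to each 2-form coefficient. The only possible 3-form in R^3 is dx ∧ dy ∧ dz, with coefficient
  ∂(coeff of dy∧dz)/∂x - ∂(coeff of dx∧dz)/∂y + ∂(coeff of dx∧dy)/∂z
  = ∂/∂x (-4*z) - ∂/∂y (x + 1) + ∂/∂z (4*x - 2*y).
Each of these terms simplifies to sums of mixed partials that cancel in pairs. The result is 0 (by equality of mixed partials for smooth functions — Schwarz / Clairaut).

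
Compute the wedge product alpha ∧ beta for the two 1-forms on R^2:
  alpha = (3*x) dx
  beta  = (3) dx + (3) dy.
alpha ∧ beta = (9*x) dx ∧ dy

Distribute the wedge, using dx_i ∧ dx_j = -dx_j ∧ dx_i and dx_i ∧ dx_i = 0. For each pair (i, j) with i < j, the coefficient of dx_i ∧ dx_j in alpha ∧ beta is (alpha_i * beta_j - alpha_j * beta_i). Collecting: alpha ∧ beta = (9*x) dx ∧ dy.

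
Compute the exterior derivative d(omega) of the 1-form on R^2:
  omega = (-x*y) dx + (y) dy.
d(omega) = (x) dx ∧ dy

For a 1-form omega = sum_i f_i dx_i, the exterior derivative is
  d(omega) = sum_{i < j} (∂f_j/∂x_i - ∂f_i/∂x_j) dx_i ∧ dx_j.
  coefficient of dx ∧ dy: ∂f_2/∂x - ∂f_1/∂y = ∂(y)/∂x - ∂(-x*y)/∂y = x
Assembling: d(omega) = (x) dx ∧ dy.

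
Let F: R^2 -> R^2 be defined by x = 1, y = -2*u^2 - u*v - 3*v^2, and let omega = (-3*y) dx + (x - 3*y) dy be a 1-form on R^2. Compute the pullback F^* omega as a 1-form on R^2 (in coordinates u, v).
F^* omega = (-24*u^3 - 18*u^2*v - 39*u*v^2 - 4*u - 9*v^3 - v) du + (-6*u^3 - 39*u^2*v - 27*u*v^2 - u - 54*v^3 - 6*v) dv

Using F^*(f dg) = (f ∘ F) d(g ∘ F), substitute each coordinate x_i by F_i(u, v) in f_i, and replace dx_i by d F_i = (∂F_i/∂u) du + (∂F_i/∂v) dv.
  For the x component: f_1(F) = 6*u^2 + 3*u*v + 9*v^2; d F_1 = (0) du + (0) dv
  For the y component: f_2(F) = 6*u^2 + 3*u*v + 9*v^2 + 1; d F_2 = (-4*u - v) du + (-u - 6*v) dv
Combining and collecting du, dv coefficients:
  coeff of du: -24*u^3 - 18*u^2*v - 39*u*v^2 - 4*u - 9*v^3 - v
  coeff of dv: -6*u^3 - 39*u^2*v - 27*u*v^2 - u - 54*v^3 - 6*v
F^* omega = (-24*u^3 - 18*u^2*v - 39*u*v^2 - 4*u - 9*v^3 - v) du + (-6*u^3 - 39*u^2*v - 27*u*v^2 - u - 54*v^3 - 6*v) dv.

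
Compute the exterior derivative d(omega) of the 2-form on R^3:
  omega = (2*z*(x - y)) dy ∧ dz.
d(omega) = (2*z) dx ∧ dy ∧ dz

For a 2-form omega = sum_{i<j} g_{ij} dx_i ∧ dx_j, the exterior derivative is
  d(omega) = sum_{i<j} d(g_{ij}) ∧ dx_i ∧ dx_j = sum_{i<j, k} (∂g_{ij}/∂x_k) dx_k ∧ dx_i ∧ dx_j.
Expand each term, using dx_k ∧ dx_i ∧ dx_j = sgn(permutation) dx_{(a)} ∧ dx_{(b)} ∧ dx_{(c)} with (a < b < c) sorted:
  d(2*z*(x - y)) includes (∂/∂x)(2*z*(x - y)) dx = (2*z) dx, which multiplied by dy ∧ dz gives (2*z) dx ∧ dy ∧ dz
Collecting like 3-forms: d(omega) = (2*z) dx ∧ dy ∧ dz.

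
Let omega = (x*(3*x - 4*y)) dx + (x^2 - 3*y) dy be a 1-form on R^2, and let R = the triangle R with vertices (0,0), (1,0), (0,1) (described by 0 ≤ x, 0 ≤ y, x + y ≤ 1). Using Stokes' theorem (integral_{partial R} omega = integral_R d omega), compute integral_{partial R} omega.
integral_(partial R) omega = 1

Stokes: integral_partial_R omega = integral_R d omega with d omega = (∂Q/∂x - ∂P/∂y) dx ∧ dy.
  ∂Q/∂x = 2*x
  ∂P/∂y = -4*x
  integrand = ∂Q/∂x - ∂P/∂y = 6*x.
Integrating over R: integral_0^1 integral_0^{1-x} (6*x) dy dx = 1.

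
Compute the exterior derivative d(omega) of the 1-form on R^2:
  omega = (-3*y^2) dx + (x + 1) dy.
d(omega) = (6*y + 1) dx ∧ dy

For a 1-form omega = sum_i f_i dx_i, the exterior derivative is
  d(omega) = sum_{i < j} (∂f_j/∂x_i - ∂f_i/∂x_j) dx_i ∧ dx_j.
  coefficient of dx ∧ dy: ∂f_2/∂x - ∂f_1/∂y = ∂(x + 1)/∂x - ∂(-3*y^2)/∂y = 6*y + 1
Assembling: d(omega) = (6*y + 1) dx ∧ dy.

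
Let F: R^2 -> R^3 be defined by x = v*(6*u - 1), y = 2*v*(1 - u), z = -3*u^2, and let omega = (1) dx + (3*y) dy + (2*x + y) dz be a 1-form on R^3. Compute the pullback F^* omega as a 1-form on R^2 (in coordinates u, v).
F^* omega = (6*v*(-10*u^2 + 2*u*v - 2*v + 1)) du + (12*u^2*v - 24*u*v + 6*u + 12*v - 1) dv

Using F^*(f dg) = (f ∘ F) d(g ∘ F), substitute each coordinate x_i by F_i(u, v) in f_i, and replace dx_i by d F_i = (∂F_i/∂u) du + (∂F_i/∂v) dv.
  For the x component: f_1(F) = 1; d F_1 = (6*v) du + (6*u - 1) dv
  For the y component: f_2(F) = 6*v*(1 - u); d F_2 = (-2*v) du + (2 - 2*u) dv
  For the z component: f_3(F) = 10*u*v; d F_3 = (-6*u) du + (0) dv
Combining and collecting du, dv coefficients:
  coeff of du: 6*v*(-10*u^2 + 2*u*v - 2*v + 1)
  coeff of dv: 12*u^2*v - 24*u*v + 6*u + 12*v - 1
F^* omega = (6*v*(-10*u^2 + 2*u*v - 2*v + 1)) du + (12*u^2*v - 24*u*v + 6*u + 12*v - 1) dv.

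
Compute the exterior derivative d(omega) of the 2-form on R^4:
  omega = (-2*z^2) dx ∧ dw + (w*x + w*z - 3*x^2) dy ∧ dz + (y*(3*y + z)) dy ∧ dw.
d(omega) = (4*z) dx ∧ dz ∧ dw + (w - 6*x) dx ∧ dy ∧ dz + (x - y + z) dy ∧ dz ∧ dw

For a 2-form omega = sum_{i<j} g_{ij} dx_i ∧ dx_j, the exterior derivative is
  d(omega) = sum_{i<j} d(g_{ij}) ∧ dx_i ∧ dx_j = sum_{i<j, k} (∂g_{ij}/∂x_k) dx_k ∧ dx_i ∧ dx_j.
Expand each term, using dx_k ∧ dx_i ∧ dx_j = sgn(permutation) dx_{(a)} ∧ dx_{(b)} ∧ dx_{(c)} with (a < b < c) sorted:
  d(-2*z^2) includes (∂/∂z)(-2*z^2) dz = (-4*z) dz, which multiplied by dx ∧ dw gives (4*z) dx ∧ dz ∧ dw
  d(w*x + w*z - 3*x^2) includes (∂/∂x)(w*x + w*z - 3*x^2) dx = (w - 6*x) dx, which multiplied by dy ∧ dz gives (w - 6*x) dx ∧ dy ∧ dz
  d(w*x + w*z - 3*x^2) includes (∂/∂w)(w*x + w*z - 3*x^2) dw = (x + z) dw, which multiplied by dy ∧ dz gives (x + z) dy ∧ dz ∧ dw
  d(y*(3*y + z)) includes (∂/∂z)(y*(3*y + z)) dz = (y) dz, which multiplied by dy ∧ dw gives (-y) dy ∧ dz ∧ dw
Collecting like 3-forms: d(omega) = (4*z) dx ∧ dz ∧ dw + (w - 6*x) dx ∧ dy ∧ dz + (x - y + z) dy ∧ dz ∧ dw.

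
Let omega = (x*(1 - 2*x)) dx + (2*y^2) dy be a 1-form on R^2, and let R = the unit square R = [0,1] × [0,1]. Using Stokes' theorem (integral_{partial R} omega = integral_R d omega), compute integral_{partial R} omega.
integral_(partial R) omega = 0

Stokes: integral_partial_R omega = integral_R d omega with d omega = (∂Q/∂x - ∂P/∂y) dx ∧ dy.
  ∂Q/∂x = 0
  ∂P/∂y = 0
  integrand = ∂Q/∂x - ∂P/∂y = 0.
Integrating over R: integral_0^1 integral_0^1 (0) dx dy = 0.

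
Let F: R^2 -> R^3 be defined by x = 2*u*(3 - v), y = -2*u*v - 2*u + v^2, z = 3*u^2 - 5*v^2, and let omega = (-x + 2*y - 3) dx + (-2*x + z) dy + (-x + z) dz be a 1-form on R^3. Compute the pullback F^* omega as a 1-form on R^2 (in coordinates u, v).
F^* omega = (18*u^3 + 6*u^2*v - 42*u^2 - 34*u*v^2 + 24*u*v - 36*u + 6*v^3 + 22*v^2 + 6*v - 18) du + (-6*u^3 - 28*u^2*v + 44*u^2 - 6*u*v^2 + 36*u*v + 6*u + 40*v^3) dv

Using F^*(f dg) = (f ∘ F) d(g ∘ F), substitute each coordinate x_i by F_i(u, v) in f_i, and replace dx_i by d F_i = (∂F_i/∂u) du + (∂F_i/∂v) dv.
  For the x component: f_1(F) = -2*u*v - 10*u + 2*v^2 - 3; d F_1 = (6 - 2*v) du + (-2*u) dv
  For the y component: f_2(F) = 3*u^2 + 4*u*v - 12*u - 5*v^2; d F_2 = (-2*v - 2) du + (-2*u + 2*v) dv
  For the z component: f_3(F) = 3*u^2 + 2*u*v - 6*u - 5*v^2; d F_3 = (6*u) du + (-10*v) dv
Combining and collecting du, dv coefficients:
  coeff of du: 18*u^3 + 6*u^2*v - 42*u^2 - 34*u*v^2 + 24*u*v - 36*u + 6*v^3 + 22*v^2 + 6*v - 18
  coeff of dv: -6*u^3 - 28*u^2*v + 44*u^2 - 6*u*v^2 + 36*u*v + 6*u + 40*v^3
F^* omega = (18*u^3 + 6*u^2*v - 42*u^2 - 34*u*v^2 + 24*u*v - 36*u + 6*v^3 + 22*v^2 + 6*v - 18) du + (-6*u^3 - 28*u^2*v + 44*u^2 - 6*u*v^2 + 36*u*v + 6*u + 40*v^3) dv.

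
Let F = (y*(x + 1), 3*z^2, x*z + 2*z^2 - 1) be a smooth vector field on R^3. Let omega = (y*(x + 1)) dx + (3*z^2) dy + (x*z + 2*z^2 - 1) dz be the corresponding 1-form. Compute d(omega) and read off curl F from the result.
d(omega) = (-6*z) dy ∧ dz + (-z) dz ∧ dx + (-x - 1) dx ∧ dy; curl F = (-6*z, -z, -x - 1)

d omega = sum_{i<j} (∂f_j/∂x_i - ∂f_i/∂x_j) dx_i ∧ dx_j. Under the identification (dy ∧ dz, dz ∧ dx, dx ∧ dy) ↔ (e_x, e_y, e_z), the coefficients are exactly the components of curl F. Compute:
  ∂R/∂y - ∂Q/∂z = (0) - (6*z) = -6*z
  ∂P/∂z - ∂R/∂x = (0) - (z) = -z
  ∂Q/∂x - ∂P/∂y = (0) - (x + 1) = -x - 1.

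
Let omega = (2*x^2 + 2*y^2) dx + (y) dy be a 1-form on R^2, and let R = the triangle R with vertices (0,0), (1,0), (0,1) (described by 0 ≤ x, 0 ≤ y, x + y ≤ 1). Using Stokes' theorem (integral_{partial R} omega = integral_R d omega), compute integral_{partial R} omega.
integral_(partial R) omega = -2/3

Stokes: integral_partial_R omega = integral_R d omega with d omega = (∂Q/∂x - ∂P/∂y) dx ∧ dy.
  ∂Q/∂x = 0
  ∂P/∂y = 4*y
  integrand = ∂Q/∂x - ∂P/∂y = -4*y.
Integrating over R: integral_0^1 integral_0^{1-x} (-4*y) dy dx = -2/3.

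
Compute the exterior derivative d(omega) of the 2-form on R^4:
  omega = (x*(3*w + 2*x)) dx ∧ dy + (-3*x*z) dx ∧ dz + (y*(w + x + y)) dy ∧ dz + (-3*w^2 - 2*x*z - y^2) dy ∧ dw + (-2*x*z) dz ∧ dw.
d(omega) = (3*x - 2*z) dx ∧ dy ∧ dw + (y) dx ∧ dy ∧ dz + (2*x + y) dy ∧ dz ∧ dw + (-2*z) dx ∧ dz ∧ dw

For a 2-form omega = sum_{i<j} g_{ij} dx_i ∧ dx_j, the exterior derivative is
  d(omega) = sum_{i<j} d(g_{ij}) ∧ dx_i ∧ dx_j = sum_{i<j, k} (∂g_{ij}/∂x_k) dx_k ∧ dx_i ∧ dx_j.
Expand each term, using dx_k ∧ dx_i ∧ dx_j = sgn(permutation) dx_{(a)} ∧ dx_{(b)} ∧ dx_{(c)} with (a < b < c) sorted:
  d(x*(3*w + 2*x)) includes (∂/∂w)(x*(3*w + 2*x)) dw = (3*x) dw, which multiplied by dx ∧ dy gives (3*x) dx ∧ dy ∧ dw
  d(y*(w + x + y)) includes (∂/∂x)(y*(w + x + y)) dx = (y) dx, which multiplied by dy ∧ dz gives (y) dx ∧ dy ∧ dz
  d(y*(w + x + y)) includes (∂/∂w)(y*(w + x + y)) dw = (y) dw, which multiplied by dy ∧ dz gives (y) dy ∧ dz ∧ dw
  d(-3*w^2 - 2*x*z - y^2) includes (∂/∂x)(-3*w^2 - 2*x*z - y^2) dx = (-2*z) dx, which multiplied by dy ∧ dw gives (-2*z) dx ∧ dy ∧ dw
  d(-3*w^2 - 2*x*z - y^2) includes (∂/∂z)(-3*w^2 - 2*x*z - y^2) dz = (-2*x) dz, which multiplied by dy ∧ dw gives (2*x) dy ∧ dz ∧ dw
  d(-2*x*z) includes (∂/∂x)(-2*x*z) dx = (-2*z) dx, which multiplied by dz ∧ dw gives (-2*z) dx ∧ dz ∧ dw
Collecting like 3-forms: d(omega) = (3*x - 2*z) dx ∧ dy ∧ dw + (y) dx ∧ dy ∧ dz + (2*x + y) dy ∧ dz ∧ dw + (-2*z) dx ∧ dz ∧ dw.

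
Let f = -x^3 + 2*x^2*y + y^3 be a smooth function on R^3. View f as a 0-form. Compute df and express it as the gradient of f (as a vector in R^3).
df = (x*(-3*x + 4*y)) dx + (2*x^2 + 3*y^2) dy + (0) dz; grad f = (x*(-3*x + 4*y), 2*x^2 + 3*y^2, 0)

For a 0-form f, d f = (∂f/∂x) dx + (∂f/∂y) dy + (∂f/∂z) dz. The components of the vector representation are exactly the entries of grad f in Cartesian coordinates:
  ∂f/∂x = x*(-3*x + 4*y)
  ∂f/∂y = 2*x^2 + 3*y^2
  ∂f/∂z = 0.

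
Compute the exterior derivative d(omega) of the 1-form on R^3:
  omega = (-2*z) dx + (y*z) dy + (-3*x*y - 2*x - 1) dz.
d(omega) = (-3*y) dx ∧ dz + (-3*x - y) dy ∧ dz

For a 1-form omega = sum_i f_i dx_i, the exterior derivative is
  d(omega) = sum_{i < j} (∂f_j/∂x_i - ∂f_i/∂x_j) dx_i ∧ dx_j.
  coefficient of dx ∧ dz: ∂f_3/∂x - ∂f_1/∂z = ∂(-3*x*y - 2*x - 1)/∂x - ∂(-2*z)/∂z = -3*y
  coefficient of dy ∧ dz: ∂f_3/∂y - ∂f_2/∂z = ∂(-3*x*y - 2*x - 1)/∂y - ∂(y*z)/∂z = -3*x - y
Assembling: d(omega) = (-3*y) dx ∧ dz + (-3*x - y) dy ∧ dz.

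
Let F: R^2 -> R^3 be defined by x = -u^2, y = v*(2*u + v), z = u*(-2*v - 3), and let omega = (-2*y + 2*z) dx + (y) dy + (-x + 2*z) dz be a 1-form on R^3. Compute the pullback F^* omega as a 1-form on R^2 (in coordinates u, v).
F^* omega = (14*u^2*v + 9*u^2 + 16*u*v^2 + 24*u*v + 18*u + 2*v^3) du + (-2*u^3 + 12*u^2*v + 12*u^2 + 6*u*v^2 + 2*v^3) dv

Using F^*(f dg) = (f ∘ F) d(g ∘ F), substitute each coordinate x_i by F_i(u, v) in f_i, and replace dx_i by d F_i = (∂F_i/∂u) du + (∂F_i/∂v) dv.
  For the x component: f_1(F) = -8*u*v - 6*u - 2*v^2; d F_1 = (-2*u) du + (0) dv
  For the y component: f_2(F) = v*(2*u + v); d F_2 = (2*v) du + (2*u + 2*v) dv
  For the z component: f_3(F) = u*(u - 4*v - 6); d F_3 = (-2*v - 3) du + (-2*u) dv
Combining and collecting du, dv coefficients:
  coeff of du: 14*u^2*v + 9*u^2 + 16*u*v^2 + 24*u*v + 18*u + 2*v^3
  coeff of dv: -2*u^3 + 12*u^2*v + 12*u^2 + 6*u*v^2 + 2*v^3
F^* omega = (14*u^2*v + 9*u^2 + 16*u*v^2 + 24*u*v + 18*u + 2*v^3) du + (-2*u^3 + 12*u^2*v + 12*u^2 + 6*u*v^2 + 2*v^3) dv.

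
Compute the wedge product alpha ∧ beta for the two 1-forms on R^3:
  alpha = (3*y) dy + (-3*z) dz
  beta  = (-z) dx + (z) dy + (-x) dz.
alpha ∧ beta = (3*y*z) dx ∧ dy + (-3*x*y + 3*z^2) dy ∧ dz + (-3*z^2) dx ∧ dz

Distribute the wedge, using dx_i ∧ dx_j = -dx_j ∧ dx_i and dx_i ∧ dx_i = 0. For each pair (i, j) with i < j, the coefficient of dx_i ∧ dx_j in alpha ∧ beta is (alpha_i * beta_j - alpha_j * beta_i). Collecting: alpha ∧ beta = (3*y*z) dx ∧ dy + (-3*x*y + 3*z^2) dy ∧ dz + (-3*z^2) dx ∧ dz.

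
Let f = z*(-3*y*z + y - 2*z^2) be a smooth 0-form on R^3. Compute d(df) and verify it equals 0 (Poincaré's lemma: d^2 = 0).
d(df) = 0

Step 1: df = sum_i (∂f/∂x_i) dx_i = (0) dx + (z*(1 - 3*z)) dy + (-6*y*z + y - 6*z^2) dz.
Step 2: Apply d again. Using the 1-form formula, the coefficient of dx ∧ dy in d(df) is ∂^2 f/∂x ∂y - ∂^2 f/∂y ∂x = (0) - (0) = 0 (equality of mixed partials for smooth f).
Similarly for dx ∧ dz and dy ∧ dz — all coefficients vanish. So d(df) = 0.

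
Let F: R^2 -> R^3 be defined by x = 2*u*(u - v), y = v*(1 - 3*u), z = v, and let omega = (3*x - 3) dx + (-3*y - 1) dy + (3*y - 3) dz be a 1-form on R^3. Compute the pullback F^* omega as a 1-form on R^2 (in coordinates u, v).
F^* omega = (24*u^3 - 36*u^2*v - 15*u*v^2 - 12*u + 9*v^2 + 9*v) du + (-12*u^3 - 15*u^2*v + 9*u*v + 9*u - 4) dv

Using F^*(f dg) = (f ∘ F) d(g ∘ F), substitute each coordinate x_i by F_i(u, v) in f_i, and replace dx_i by d F_i = (∂F_i/∂u) du + (∂F_i/∂v) dv.
  For the x component: f_1(F) = 6*u^2 - 6*u*v - 3; d F_1 = (4*u - 2*v) du + (-2*u) dv
  For the y component: f_2(F) = 9*u*v - 3*v - 1; d F_2 = (-3*v) du + (1 - 3*u) dv
  For the z component: f_3(F) = -9*u*v + 3*v - 3; d F_3 = (0) du + (1) dv
Combining and collecting du, dv coefficients:
  coeff of du: 24*u^3 - 36*u^2*v - 15*u*v^2 - 12*u + 9*v^2 + 9*v
  coeff of dv: -12*u^3 - 15*u^2*v + 9*u*v + 9*u - 4
F^* omega = (24*u^3 - 36*u^2*v - 15*u*v^2 - 12*u + 9*v^2 + 9*v) du + (-12*u^3 - 15*u^2*v + 9*u*v + 9*u - 4) dv.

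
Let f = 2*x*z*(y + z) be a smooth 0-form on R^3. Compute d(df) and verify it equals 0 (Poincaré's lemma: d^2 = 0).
d(df) = 0

Step 1: df = sum_i (∂f/∂x_i) dx_i = (2*z*(y + z)) dx + (2*x*z) dy + (2*x*(y + 2*z)) dz.
Step 2: Apply d again. Using the 1-form formula, the coefficient of dx ∧ dy in d(df) is ∂^2 f/∂x ∂y - ∂^2 f/∂y ∂x = (2*z) - (2*z) = 0 (equality of mixed partials for smooth f).
Similarly for dx ∧ dz and dy ∧ dz — all coefficients vanish. So d(df) = 0.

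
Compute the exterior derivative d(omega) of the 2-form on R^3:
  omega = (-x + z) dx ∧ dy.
d(omega) = (1) dx ∧ dy ∧ dz

For a 2-form omega = sum_{i<j} g_{ij} dx_i ∧ dx_j, the exterior derivative is
  d(omega) = sum_{i<j} d(g_{ij}) ∧ dx_i ∧ dx_j = sum_{i<j, k} (∂g_{ij}/∂x_k) dx_k ∧ dx_i ∧ dx_j.
Expand each term, using dx_k ∧ dx_i ∧ dx_j = sgn(permutation) dx_{(a)} ∧ dx_{(b)} ∧ dx_{(c)} with (a < b < c) sorted:
  d(-x + z) includes (∂/∂z)(-x + z) dz = (1) dz, which multiplied by dx ∧ dy gives (1) dx ∧ dy ∧ dz
Collecting like 3-forms: d(omega) = (1) dx ∧ dy ∧ dz.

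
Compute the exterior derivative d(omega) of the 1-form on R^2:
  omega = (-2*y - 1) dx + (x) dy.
d(omega) = (3) dx ∧ dy

For a 1-form omega = sum_i f_i dx_i, the exterior derivative is
  d(omega) = sum_{i < j} (∂f_j/∂x_i - ∂f_i/∂x_j) dx_i ∧ dx_j.
  coefficient of dx ∧ dy: ∂f_2/∂x - ∂f_1/∂y = ∂(x)/∂x - ∂(-2*y - 1)/∂y = 3
Assembling: d(omega) = (3) dx ∧ dy.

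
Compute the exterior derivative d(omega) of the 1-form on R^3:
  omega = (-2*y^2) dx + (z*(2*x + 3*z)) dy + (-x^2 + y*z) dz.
d(omega) = (4*y + 2*z) dx ∧ dy + (-2*x) dx ∧ dz + (-2*x - 5*z) dy ∧ dz

For a 1-form omega = sum_i f_i dx_i, the exterior derivative is
  d(omega) = sum_{i < j} (∂f_j/∂x_i - ∂f_i/∂x_j) dx_i ∧ dx_j.
  coefficient of dx ∧ dy: ∂f_2/∂x - ∂f_1/∂y = ∂(z*(2*x + 3*z))/∂x - ∂(-2*y^2)/∂y = 4*y + 2*z
  coefficient of dx ∧ dz: ∂f_3/∂x - ∂f_1/∂z = ∂(-x^2 + y*z)/∂x - ∂(-2*y^2)/∂z = -2*x
  coefficient of dy ∧ dz: ∂f_3/∂y - ∂f_2/∂z = ∂(-x^2 + y*z)/∂y - ∂(z*(2*x + 3*z))/∂z = -2*x - 5*z
Assembling: d(omega) = (4*y + 2*z) dx ∧ dy + (-2*x) dx ∧ dz + (-2*x - 5*z) dy ∧ dz.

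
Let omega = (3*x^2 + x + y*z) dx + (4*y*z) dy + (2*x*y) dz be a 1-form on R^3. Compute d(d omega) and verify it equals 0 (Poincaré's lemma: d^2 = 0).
d(d omega) = 0

Step 1: d omega = sum_{i<j} (∂f_j/∂x_i - ∂f_i/∂x_j) dx_i ∧ dx_j:
  coeff of dx ∧ dy: -z
  coeff of dx ∧ dz: y
  coeff of dy ∧ dz: 2*x - 4*y
Step 2: Apply d again to each 2-form coefficient. The only possible 3-form in R^3 is dx ∧ dy ∧ dz, with coefficient
  ∂(coeff of dy∧dz)/∂x - ∂(coeff of dx∧dz)/∂y + ∂(coeff of dx∧dy)/∂z
  = ∂/∂x (2*x - 4*y) - ∂/∂y (y) + ∂/∂z (-z).
Each of these terms simplifies to sums of mixed partials that cancel in pairs. The result is 0 (by equality of mixed partials for smooth functions — Schwarz / Clairaut).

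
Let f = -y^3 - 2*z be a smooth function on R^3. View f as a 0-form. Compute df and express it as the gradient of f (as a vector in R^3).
df = (0) dx + (-3*y^2) dy + (-2) dz; grad f = (0, -3*y^2, -2)

For a 0-form f, d f = (∂f/∂x) dx + (∂f/∂y) dy + (∂f/∂z) dz. The components of the vector representation are exactly the entries of grad f in Cartesian coordinates:
  ∂f/∂x = 0
  ∂f/∂y = -3*y^2
  ∂f/∂z = -2.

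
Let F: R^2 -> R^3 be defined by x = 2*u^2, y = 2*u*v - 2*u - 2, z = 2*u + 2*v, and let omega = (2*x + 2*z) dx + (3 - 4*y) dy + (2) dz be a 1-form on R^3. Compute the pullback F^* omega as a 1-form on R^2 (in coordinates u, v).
F^* omega = (16*u^3 + 16*u^2 - 16*u*v^2 + 48*u*v - 16*u + 22*v - 18) du + (-16*u^2*v + 16*u^2 + 22*u + 4) dv

Using F^*(f dg) = (f ∘ F) d(g ∘ F), substitute each coordinate x_i by F_i(u, v) in f_i, and replace dx_i by d F_i = (∂F_i/∂u) du + (∂F_i/∂v) dv.
  For the x component: f_1(F) = 4*u^2 + 4*u + 4*v; d F_1 = (4*u) du + (0) dv
  For the y component: f_2(F) = -8*u*v + 8*u + 11; d F_2 = (2*v - 2) du + (2*u) dv
  For the z component: f_3(F) = 2; d F_3 = (2) du + (2) dv
Combining and collecting du, dv coefficients:
  coeff of du: 16*u^3 + 16*u^2 - 16*u*v^2 + 48*u*v - 16*u + 22*v - 18
  coeff of dv: -16*u^2*v + 16*u^2 + 22*u + 4
F^* omega = (16*u^3 + 16*u^2 - 16*u*v^2 + 48*u*v - 16*u + 22*v - 18) du + (-16*u^2*v + 16*u^2 + 22*u + 4) dv.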